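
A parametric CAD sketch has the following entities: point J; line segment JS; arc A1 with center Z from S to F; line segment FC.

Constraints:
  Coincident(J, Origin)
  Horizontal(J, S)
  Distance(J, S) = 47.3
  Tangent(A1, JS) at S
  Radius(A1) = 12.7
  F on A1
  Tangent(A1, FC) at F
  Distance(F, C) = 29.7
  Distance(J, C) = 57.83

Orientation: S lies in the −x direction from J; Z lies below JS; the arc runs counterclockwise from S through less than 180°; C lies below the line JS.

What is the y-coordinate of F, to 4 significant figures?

-20.85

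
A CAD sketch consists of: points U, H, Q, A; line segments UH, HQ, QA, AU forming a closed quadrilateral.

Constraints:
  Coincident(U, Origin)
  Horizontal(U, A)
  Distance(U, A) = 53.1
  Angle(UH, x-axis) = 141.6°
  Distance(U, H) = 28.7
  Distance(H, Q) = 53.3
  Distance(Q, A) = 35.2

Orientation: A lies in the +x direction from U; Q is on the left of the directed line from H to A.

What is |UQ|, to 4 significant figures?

40.17

U is at the origin; U and A share the same y with |UA| = 53.1 and A in +x, so A = (53.1, 0). UH runs at 141.6° with |UH| = 28.7, so H = (-22.49, 17.83). Q is determined by |HQ| = 53.3 and |QA| = 35.2 together: it lies at the intersection of circle(H, 53.3) and circle(A, 35.2). With |HA| = 77.67, the foot of the radical line on HA is 49.15 from H and the perpendicular offset is √(53.3² − 49.15²) = 20.63. Taking the left-of-HA solution: Q = (30.08, 26.63).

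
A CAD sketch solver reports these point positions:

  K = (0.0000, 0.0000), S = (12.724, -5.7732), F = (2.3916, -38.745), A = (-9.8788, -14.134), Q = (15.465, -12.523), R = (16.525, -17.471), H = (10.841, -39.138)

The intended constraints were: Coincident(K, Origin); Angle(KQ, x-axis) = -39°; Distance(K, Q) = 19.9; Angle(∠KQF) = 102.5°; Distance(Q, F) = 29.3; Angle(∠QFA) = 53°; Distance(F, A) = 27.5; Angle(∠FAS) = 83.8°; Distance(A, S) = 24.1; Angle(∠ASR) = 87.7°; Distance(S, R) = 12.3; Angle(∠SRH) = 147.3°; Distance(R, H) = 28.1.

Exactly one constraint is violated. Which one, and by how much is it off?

Distance(R, H) = 28.1 — off by 5.70.

K = (0.00, 0.00) ✓; KQ at -39.00° ✓; |KQ| = 19.90 ✓; ∠KQF = 102.5° ✓; |QF| = 29.30 ✓; ∠QFA = 53.00° ✓; |FA| = 27.50 ✓; ∠FAS = 83.80° ✓; |AS| = 24.10 ✓; ∠ASR = 87.70° ✓; |SR| = 12.30 ✓; ∠SRH = 147.3° ✓; |RH| = 22.40 ✗.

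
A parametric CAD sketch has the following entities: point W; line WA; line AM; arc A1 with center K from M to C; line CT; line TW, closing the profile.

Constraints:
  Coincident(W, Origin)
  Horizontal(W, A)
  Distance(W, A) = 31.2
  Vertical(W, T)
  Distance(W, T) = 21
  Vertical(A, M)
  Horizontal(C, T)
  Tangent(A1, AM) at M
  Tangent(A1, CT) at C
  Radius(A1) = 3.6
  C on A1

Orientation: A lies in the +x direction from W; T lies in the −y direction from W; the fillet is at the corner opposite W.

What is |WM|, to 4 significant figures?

35.72

W is at the origin; W and A share the same y with |WA| = 31.2 and A on the +x side, so A = (31.20, 0.000). W and T share the same x with |WT| = 21.0 and T on the −y side, so T = (0.000, -21.00). The virtual corner opposite W is at (31.20, -21.00). The tangent condition forces KM to be normal to AM and the tangent condition forces KC to be normal to CT, with radius 3.6, so the center K sits 3.6 in from both sides at K = (27.60, -17.40). That places the tangent points at M = (31.20, -17.40) on AM and C = (27.60, -21.00) on CT. Then |WM| = |M − W| = 35.72.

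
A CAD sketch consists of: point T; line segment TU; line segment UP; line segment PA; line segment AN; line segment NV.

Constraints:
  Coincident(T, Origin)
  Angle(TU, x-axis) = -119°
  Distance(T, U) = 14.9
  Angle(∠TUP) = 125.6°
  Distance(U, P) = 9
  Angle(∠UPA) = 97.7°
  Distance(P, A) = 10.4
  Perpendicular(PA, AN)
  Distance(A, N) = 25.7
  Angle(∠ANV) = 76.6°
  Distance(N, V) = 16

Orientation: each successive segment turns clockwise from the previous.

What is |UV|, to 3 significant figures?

13.7

T is at the origin; TU runs at -119.0° with length 14.9, so U = (-7.22, -13.0). ∠TUP = 125.6° gives UP at -173° from the x-axis; with |UP| = 9.0, P = (-16.2, -14.1). ∠UPA = 97.7° gives PA at 104° from the x-axis; with |PA| = 10.4, A = (-18.7, -3.99). PA is perpendicular to AN, so AN runs at 14.3°; with |AN| = 25.7, N = (6.17, 2.36). ∠ANV = 76.6° gives NV at -89.1° from the x-axis; with |NV| = 16.0, V = (6.42, -13.6). Then |UV| = |V − U| = 13.7.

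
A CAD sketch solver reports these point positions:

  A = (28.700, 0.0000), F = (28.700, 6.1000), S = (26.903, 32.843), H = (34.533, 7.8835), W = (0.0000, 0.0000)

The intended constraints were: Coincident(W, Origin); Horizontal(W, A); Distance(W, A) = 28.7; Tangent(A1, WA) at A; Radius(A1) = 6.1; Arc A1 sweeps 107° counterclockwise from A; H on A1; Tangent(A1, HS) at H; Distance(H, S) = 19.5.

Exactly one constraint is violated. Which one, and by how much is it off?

Distance(H, S) = 19.5 — off by 6.60.

W = (0.00, 0.00) ✓; W.y = 0.00, A.y = 0.00 ✓; |WA| = 28.70 ✓; ∠(FA, AW) = 90.00° ✓; |FA| = 6.100 ✓; bearing(F→H) − bearing(F→A) = 107.0° ✓; |FH| = 6.100 ✓; ∠(FH, HS) = 90.00° ✓; |HS| = 26.10 ✗.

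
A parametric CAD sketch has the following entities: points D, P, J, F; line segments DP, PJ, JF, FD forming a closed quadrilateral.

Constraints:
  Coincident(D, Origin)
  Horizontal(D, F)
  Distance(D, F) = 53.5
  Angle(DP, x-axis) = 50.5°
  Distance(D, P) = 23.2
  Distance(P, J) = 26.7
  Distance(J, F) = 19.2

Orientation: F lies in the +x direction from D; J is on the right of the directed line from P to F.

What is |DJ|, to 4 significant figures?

34.30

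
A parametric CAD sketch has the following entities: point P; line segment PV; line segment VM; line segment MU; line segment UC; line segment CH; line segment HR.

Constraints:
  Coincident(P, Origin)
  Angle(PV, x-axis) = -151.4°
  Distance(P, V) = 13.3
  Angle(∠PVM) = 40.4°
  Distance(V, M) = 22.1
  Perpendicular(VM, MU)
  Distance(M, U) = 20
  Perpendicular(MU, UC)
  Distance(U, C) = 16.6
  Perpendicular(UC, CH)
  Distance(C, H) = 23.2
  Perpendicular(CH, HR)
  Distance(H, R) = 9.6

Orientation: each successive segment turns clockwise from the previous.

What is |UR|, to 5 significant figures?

24.233

P is at the origin; PV runs at -151.4° with length 13.3, so V = (-11.677, -6.3666). ∠PVM = 40.4° gives VM at 69.000° from the x-axis; with |VM| = 22.1, M = (-3.7572, 14.266). The perpendicularity gives MU at right angles to VM, so MU runs at -21.000°; with |MU| = 20.0, U = (14.914, 7.0982). MU ⟂ UC, so UC runs at -111.00°; with |UC| = 16.6, C = (8.9655, -8.3993). The perpendicularity gives CH at right angles to UC, so CH runs at 159.00°; with |CH| = 23.2, H = (-12.694, -0.085132). CH ⟂ HR, so HR runs at 69.000°; with |HR| = 9.6, R = (-9.2533, 8.8772). Then |UR| = |R − U| = 24.233.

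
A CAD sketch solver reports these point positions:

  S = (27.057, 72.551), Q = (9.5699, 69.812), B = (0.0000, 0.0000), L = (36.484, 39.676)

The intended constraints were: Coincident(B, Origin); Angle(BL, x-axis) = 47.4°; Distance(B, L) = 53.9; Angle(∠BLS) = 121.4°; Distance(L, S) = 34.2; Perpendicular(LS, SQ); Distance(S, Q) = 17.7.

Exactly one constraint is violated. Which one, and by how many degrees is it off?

Perpendicular(LS, SQ) — off by 7.10°.

B = (0.00, 0.00) ✓; BL at 47.40° ✓; |BL| = 53.90 ✓; ∠BLS = 121.4° ✓; |LS| = 34.20 ✓; ∠(LS, SQ) = 82.90° ✗; |SQ| = 17.70 ✓.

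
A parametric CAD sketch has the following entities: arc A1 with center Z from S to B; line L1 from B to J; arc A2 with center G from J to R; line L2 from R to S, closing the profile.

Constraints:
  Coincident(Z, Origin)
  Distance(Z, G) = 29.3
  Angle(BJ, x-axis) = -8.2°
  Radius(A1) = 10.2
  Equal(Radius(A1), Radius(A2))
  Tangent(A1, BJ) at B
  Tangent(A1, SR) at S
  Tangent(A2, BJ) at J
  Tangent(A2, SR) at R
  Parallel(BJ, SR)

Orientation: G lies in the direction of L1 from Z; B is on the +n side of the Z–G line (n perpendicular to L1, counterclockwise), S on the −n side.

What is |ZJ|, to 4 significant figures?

31.02

The slot axis is L1's direction at -8.2°, so u = (cos -8.2°, sin -8.2°) = (0.9898, -0.1426) and n = (−sin -8.2°, cos -8.2°) = (0.1426, 0.9898). Z is at the origin and G lies 29.3 along u from Z, so G = 29.3·u = (29.00, -4.179). Tangency of A1 to both parallel lines with radius 10.2 puts B and S at Z ± 10.2·n: B = (1.455, 10.10), S = (-1.455, -10.10). Equal radii place J and R the same way about G: J = G + 10.2·n = (30.46, 5.917), R = G − 10.2·n = (27.55, -14.27). Then |ZJ| = |J − Z| = 31.02.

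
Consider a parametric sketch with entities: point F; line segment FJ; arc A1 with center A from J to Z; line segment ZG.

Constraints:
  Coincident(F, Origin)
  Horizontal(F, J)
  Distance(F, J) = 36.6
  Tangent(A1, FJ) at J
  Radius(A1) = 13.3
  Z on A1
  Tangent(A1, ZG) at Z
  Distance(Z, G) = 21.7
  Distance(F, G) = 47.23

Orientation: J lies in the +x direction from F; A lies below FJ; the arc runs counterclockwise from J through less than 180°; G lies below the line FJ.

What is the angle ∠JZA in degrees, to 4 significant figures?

38.27°

Checks: |AZ| = 13.30 ✓; ∠(AZ, ZG) = 90.00° ✓; |ZG| = 21.70 ✓; |FG| = 47.23 ✓.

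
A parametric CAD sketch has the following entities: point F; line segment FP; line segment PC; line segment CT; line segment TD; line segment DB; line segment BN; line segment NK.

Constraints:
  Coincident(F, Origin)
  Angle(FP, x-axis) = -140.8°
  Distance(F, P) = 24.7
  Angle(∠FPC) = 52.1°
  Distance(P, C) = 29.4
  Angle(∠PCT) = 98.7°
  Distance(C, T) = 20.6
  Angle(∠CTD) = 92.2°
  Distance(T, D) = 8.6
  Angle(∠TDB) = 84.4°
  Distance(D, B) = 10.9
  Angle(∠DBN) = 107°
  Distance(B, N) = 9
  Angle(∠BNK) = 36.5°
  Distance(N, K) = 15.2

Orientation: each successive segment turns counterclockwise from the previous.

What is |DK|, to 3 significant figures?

1.38

∠DBN = 107.0° gives BN at -35.2° from the x-axis; with |BN| = 9.0, N = (13.2, -15.1). ∠BNK = 36.5° gives NK at 108° from the x-axis; with |NK| = 15.2, K = (8.41, -0.662). Then |DK| = |K − D| = 1.38.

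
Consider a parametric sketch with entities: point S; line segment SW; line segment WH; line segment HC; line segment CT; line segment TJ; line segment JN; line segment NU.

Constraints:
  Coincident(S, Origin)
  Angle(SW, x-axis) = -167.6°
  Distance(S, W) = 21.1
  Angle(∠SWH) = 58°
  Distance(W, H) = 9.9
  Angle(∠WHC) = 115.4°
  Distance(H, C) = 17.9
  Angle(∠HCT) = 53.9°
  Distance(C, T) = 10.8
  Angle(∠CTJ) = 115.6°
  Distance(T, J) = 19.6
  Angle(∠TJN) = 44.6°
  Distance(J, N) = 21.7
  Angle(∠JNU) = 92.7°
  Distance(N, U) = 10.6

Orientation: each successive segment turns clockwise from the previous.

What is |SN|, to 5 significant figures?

15.001

∠CTJ = 115.6° gives TJ at 175.30° from the x-axis; with |TJ| = 19.6, J = (-24.461, -1.1143). ∠TJN = 44.6° gives JN at 39.900° from the x-axis; with |JN| = 21.7, N = (-7.8140, 12.805). Then |SN| = |N − S| = 15.001.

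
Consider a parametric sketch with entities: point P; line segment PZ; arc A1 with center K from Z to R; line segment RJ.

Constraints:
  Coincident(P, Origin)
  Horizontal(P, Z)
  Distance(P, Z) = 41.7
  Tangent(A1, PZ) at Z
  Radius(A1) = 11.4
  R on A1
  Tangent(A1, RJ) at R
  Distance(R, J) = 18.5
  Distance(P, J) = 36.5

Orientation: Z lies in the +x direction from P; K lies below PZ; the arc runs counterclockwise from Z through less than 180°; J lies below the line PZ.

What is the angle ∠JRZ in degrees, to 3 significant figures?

143°

Checks: |KZ| = 11.40 ✓; |KR| = 11.40 ✓; ∠(KR, RJ) = 90.00° ✓; |RJ| = 18.50 ✓; |PJ| = 36.50 ✓.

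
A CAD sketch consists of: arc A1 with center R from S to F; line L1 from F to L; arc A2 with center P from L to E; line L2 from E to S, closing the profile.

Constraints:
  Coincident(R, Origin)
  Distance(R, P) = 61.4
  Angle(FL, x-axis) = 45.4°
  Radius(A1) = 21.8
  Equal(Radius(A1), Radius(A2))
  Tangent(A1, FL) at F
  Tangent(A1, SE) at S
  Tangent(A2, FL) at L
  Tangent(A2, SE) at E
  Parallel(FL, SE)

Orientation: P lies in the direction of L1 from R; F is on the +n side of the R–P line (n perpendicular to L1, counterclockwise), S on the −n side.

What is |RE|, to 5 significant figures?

65.155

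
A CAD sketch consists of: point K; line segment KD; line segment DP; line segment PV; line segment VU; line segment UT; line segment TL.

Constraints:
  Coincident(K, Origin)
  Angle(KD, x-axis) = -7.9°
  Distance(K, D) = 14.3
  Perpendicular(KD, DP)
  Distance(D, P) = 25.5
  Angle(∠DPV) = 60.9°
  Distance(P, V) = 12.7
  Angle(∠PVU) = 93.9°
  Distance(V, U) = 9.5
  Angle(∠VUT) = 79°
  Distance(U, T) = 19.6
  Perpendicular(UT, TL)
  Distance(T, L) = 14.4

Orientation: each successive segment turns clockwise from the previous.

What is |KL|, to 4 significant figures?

36.92

K is at the origin; KD runs at -7.9° with length 14.3, so D = (14.16, -1.965). The perpendicularity gives DP at right angles to KD, so DP runs at -97.90°; with |DP| = 25.5, P = (10.66, -27.22). ∠DPV = 60.9° gives PV at 143.0° from the x-axis; with |PV| = 12.7, V = (0.5168, -19.58). ∠PVU = 93.9° gives VU at 56.90° from the x-axis; with |VU| = 9.5, U = (5.705, -11.62). ∠VUT = 79.0° gives UT at -44.10° from the x-axis; with |UT| = 19.6, T = (19.78, -25.26). The perpendicularity gives TL at right angles to UT, so TL runs at -134.1°; with |TL| = 14.4, L = (9.759, -35.60). Then |KL| = |L − K| = 36.92.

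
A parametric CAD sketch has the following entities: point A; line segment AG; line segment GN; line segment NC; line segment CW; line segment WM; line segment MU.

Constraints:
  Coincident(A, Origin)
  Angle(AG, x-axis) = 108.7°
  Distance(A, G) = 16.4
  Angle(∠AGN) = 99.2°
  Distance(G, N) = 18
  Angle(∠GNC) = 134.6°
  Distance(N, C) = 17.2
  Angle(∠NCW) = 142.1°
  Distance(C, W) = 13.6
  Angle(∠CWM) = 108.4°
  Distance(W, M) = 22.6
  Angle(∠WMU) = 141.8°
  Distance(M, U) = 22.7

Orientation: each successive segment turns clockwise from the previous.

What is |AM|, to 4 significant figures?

23.62

A is at the origin; AG runs at 108.7° with length 16.4, so G = (-5.258, 15.53). ∠AGN = 99.2° gives GN at 27.90° from the x-axis; with |GN| = 18.0, N = (10.65, 23.96). ∠GNC = 134.6° gives NC at -17.50° from the x-axis; with |NC| = 17.2, C = (27.05, 18.78). ∠NCW = 142.1° gives CW at -55.40° from the x-axis; with |CW| = 13.6, W = (34.78, 7.590). ∠CWM = 108.4° gives WM at -127.0° from the x-axis; with |WM| = 22.6, M = (21.18, -10.46). Then |AM| = |M − A| = 23.62.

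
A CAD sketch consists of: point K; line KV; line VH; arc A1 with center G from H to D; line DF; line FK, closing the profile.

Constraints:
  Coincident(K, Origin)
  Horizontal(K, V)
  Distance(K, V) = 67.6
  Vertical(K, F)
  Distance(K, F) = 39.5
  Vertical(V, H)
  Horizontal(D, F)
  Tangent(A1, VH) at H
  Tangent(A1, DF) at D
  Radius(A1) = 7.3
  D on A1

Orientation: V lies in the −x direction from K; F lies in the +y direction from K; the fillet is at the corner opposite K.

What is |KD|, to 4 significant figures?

72.09

The virtual corner opposite K is at (-67.60, 39.50). Tangency of A1 to VH means the radius GH is perpendicular to VH and since A1 is tangent to DF there, GD ⟂ DF, with radius 7.3, so the center G sits 7.3 in from both sides at G = (-60.30, 32.20). That places the tangent points at H = (-67.60, 32.20) on VH and D = (-60.30, 39.50) on DF. Then |KD| = |D − K| = 72.09.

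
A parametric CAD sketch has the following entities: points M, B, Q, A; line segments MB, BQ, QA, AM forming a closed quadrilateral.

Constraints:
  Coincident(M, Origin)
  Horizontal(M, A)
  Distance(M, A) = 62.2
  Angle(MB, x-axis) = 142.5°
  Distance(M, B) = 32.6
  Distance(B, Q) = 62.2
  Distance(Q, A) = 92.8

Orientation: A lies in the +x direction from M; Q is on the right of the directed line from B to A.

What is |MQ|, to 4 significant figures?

46.84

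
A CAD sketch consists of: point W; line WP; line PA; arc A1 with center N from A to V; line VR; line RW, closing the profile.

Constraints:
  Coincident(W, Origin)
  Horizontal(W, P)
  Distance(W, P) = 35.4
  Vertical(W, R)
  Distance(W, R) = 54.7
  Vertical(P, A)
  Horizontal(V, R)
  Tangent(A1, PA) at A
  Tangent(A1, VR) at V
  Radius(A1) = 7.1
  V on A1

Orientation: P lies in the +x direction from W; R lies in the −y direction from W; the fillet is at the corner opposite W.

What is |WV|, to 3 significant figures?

61.6

W is at the origin; WP is horizontal with |WP| = 35.4 and P on the +x side, so P = (35.4, 0.00). WR is vertical with |WR| = 54.7 and R on the −y side, so R = (0.00, -54.7). The virtual corner opposite W is at (35.4, -54.7). Tangency of A1 to PA means the radius NA is perpendicular to PA and tangency of A1 to VR means the radius NV is perpendicular to VR, with radius 7.1, so the center N sits 7.1 in from both sides at N = (28.3, -47.6). That places the tangent points at A = (35.4, -47.6) on PA and V = (28.3, -54.7) on VR. Then |WV| = |V − W| = 61.6.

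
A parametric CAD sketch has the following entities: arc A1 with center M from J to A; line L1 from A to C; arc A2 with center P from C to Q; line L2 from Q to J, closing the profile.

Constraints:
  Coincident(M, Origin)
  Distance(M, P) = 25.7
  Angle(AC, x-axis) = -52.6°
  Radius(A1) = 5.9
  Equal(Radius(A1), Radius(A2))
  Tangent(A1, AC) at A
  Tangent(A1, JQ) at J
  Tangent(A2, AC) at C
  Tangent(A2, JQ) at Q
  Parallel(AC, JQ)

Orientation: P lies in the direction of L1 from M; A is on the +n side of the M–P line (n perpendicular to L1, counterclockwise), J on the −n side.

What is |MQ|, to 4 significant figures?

26.37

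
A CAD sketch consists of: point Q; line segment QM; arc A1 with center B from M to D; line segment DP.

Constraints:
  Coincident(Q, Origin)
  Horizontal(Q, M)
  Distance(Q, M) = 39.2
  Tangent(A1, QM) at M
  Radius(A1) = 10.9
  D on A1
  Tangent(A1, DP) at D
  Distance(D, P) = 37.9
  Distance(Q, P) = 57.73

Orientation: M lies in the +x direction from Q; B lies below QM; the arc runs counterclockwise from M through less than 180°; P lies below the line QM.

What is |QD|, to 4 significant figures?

30.52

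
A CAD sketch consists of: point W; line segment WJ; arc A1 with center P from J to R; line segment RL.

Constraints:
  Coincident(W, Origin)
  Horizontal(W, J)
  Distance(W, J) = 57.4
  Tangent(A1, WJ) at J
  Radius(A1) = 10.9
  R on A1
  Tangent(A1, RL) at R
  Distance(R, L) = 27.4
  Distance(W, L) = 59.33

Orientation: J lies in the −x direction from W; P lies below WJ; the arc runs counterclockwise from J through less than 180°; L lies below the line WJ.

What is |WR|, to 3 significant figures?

67.7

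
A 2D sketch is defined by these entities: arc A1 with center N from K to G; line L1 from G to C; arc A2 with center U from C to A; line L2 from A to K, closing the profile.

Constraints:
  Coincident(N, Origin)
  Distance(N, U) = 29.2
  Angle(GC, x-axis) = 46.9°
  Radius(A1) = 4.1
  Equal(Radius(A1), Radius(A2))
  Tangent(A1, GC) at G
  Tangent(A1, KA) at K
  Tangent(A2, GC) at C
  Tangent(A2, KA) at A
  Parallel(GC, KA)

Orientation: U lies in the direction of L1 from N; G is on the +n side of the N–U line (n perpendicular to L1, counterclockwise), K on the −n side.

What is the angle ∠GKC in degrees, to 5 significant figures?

74.314°

Tangency of A1 to both parallel lines with radius 4.1 puts G and K at N ± 4.1·n: G = (-2.9937, 2.8014), K = (2.9937, -2.8014). Equal radii place C and A the same way about U: C = U + 4.1·n = (16.958, 24.122), A = U − 4.1·n = (22.945, 18.519). Then cos ∠GKC = KG·KC / (|KG||KC|), giving 74.314°.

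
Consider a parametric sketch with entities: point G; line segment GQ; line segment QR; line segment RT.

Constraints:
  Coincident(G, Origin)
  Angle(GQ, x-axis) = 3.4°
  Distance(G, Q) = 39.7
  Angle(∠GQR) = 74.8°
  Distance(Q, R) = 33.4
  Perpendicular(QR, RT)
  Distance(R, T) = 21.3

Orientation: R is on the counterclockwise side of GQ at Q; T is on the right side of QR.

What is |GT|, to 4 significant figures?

63.89

G is at the origin; GQ runs at 3.4° with length 39.7, so Q = 39.7·(cos 3.4°, sin 3.4°) = (39.63, 2.354). ∠GQR = 74.8°, so QR runs at 3.4° + (180° − 74.8°) = 108.6° from the x-axis; with |QR| = 33.4, R = Q + 33.4·(cos 108.6°, sin 108.6°) = (28.98, 34.01). The perpendicularity gives RT at right angles to QR; with |RT| = 21.3 on the right of QR, T = R + 21.3·(0.9478, 0.3190) = (49.16, 40.80). Then |GT| = |T − G| = 63.89.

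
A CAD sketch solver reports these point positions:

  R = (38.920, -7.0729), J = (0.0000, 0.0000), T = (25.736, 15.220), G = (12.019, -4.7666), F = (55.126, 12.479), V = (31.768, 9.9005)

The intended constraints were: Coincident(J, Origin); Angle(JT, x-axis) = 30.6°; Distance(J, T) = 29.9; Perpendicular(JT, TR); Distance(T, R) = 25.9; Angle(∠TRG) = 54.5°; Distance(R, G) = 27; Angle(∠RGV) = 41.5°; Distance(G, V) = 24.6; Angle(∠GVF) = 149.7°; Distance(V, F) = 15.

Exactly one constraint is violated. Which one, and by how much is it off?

Distance(V, F) = 15 — off by 8.50.

J = (0.00, 0.00) ✓; JT at 30.60° ✓; |JT| = 29.90 ✓; ∠(JT, TR) = 90.00° ✓; |TR| = 25.90 ✓; ∠TRG = 54.50° ✓; |RG| = 27.00 ✓; ∠RGV = 41.50° ✓; |GV| = 24.60 ✓; ∠GVF = 149.7° ✓; |VF| = 23.50 ✗.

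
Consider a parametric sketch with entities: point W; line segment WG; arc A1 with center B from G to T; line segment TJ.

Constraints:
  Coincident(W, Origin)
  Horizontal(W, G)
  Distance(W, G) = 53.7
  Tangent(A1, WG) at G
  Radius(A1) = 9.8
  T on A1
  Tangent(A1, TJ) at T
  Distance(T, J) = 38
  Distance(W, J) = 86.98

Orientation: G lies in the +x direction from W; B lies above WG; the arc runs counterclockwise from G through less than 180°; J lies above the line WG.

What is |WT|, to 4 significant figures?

63.20

Checks: ∠(BG, GW) = 90.00° ✓; |BT| = 9.800 ✓; ∠(BT, TJ) = 90.00° ✓; |TJ| = 38.00 ✓; |WJ| = 86.98 ✓.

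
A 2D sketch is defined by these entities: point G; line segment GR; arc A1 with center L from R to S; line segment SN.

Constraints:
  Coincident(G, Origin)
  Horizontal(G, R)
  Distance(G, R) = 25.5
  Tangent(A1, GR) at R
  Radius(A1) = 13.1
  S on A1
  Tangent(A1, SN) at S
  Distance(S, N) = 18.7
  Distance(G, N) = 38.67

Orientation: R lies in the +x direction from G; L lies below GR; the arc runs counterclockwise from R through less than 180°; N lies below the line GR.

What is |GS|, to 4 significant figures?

20.80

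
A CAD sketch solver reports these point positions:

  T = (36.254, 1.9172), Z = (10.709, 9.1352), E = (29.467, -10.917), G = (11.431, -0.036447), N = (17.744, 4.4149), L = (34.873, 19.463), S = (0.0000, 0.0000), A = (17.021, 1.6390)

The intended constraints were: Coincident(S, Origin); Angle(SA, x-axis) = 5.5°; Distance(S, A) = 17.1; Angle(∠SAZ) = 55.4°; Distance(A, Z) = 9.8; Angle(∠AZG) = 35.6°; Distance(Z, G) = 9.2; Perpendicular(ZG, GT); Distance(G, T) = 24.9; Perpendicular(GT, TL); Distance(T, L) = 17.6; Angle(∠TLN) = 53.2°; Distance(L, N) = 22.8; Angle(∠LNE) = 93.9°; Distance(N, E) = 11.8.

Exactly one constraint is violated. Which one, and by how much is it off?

Distance(N, E) = 11.8 — off by 7.50.

S = (0.00, 0.00) ✓; SA at 5.500° ✓; |SA| = 17.10 ✓; ∠SAZ = 55.40° ✓; |AZ| = 9.800 ✓; ∠AZG = 35.60° ✓; |ZG| = 9.200 ✓; ∠(ZG, GT) = 90.00° ✓; |GT| = 24.90 ✓; ∠(GT, TL) = 90.00° ✓; |TL| = 17.60 ✓; ∠TLN = 53.20° ✓; |LN| = 22.80 ✓; ∠LNE = 93.90° ✓; |NE| = 19.30 ✗.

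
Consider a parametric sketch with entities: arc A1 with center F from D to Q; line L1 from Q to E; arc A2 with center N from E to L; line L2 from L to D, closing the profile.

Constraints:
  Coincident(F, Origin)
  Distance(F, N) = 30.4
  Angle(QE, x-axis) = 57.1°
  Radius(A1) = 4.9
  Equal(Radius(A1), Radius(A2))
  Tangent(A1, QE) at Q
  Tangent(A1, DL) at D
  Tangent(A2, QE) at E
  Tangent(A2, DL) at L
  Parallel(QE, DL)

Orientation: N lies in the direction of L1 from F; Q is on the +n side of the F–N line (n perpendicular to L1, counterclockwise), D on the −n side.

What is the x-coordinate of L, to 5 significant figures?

20.627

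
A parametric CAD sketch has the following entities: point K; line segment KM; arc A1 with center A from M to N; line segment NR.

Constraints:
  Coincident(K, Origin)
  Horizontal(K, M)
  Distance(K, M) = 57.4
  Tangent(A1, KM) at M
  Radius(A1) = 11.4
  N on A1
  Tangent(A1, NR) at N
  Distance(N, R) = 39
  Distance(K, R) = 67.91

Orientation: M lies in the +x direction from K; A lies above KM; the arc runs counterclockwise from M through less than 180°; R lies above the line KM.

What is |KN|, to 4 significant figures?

69.23

Checks: |AM| = 11.40 ✓; |AN| = 11.40 ✓; ∠(AN, NR) = 90.00° ✓; |NR| = 39.00 ✓; |KR| = 67.91 ✓.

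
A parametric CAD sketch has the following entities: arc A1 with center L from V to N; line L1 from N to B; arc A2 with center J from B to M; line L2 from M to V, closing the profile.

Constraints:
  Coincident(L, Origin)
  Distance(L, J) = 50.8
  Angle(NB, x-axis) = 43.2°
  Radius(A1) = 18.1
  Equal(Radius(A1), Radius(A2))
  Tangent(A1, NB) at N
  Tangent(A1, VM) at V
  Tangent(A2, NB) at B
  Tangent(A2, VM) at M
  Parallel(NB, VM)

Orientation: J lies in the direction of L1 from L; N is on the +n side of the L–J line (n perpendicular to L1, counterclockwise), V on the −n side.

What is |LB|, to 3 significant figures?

53.9

Tangency of A1 to both parallel lines with radius 18.1 puts N and V at L ± 18.1·n: N = (-12.4, 13.2), V = (12.4, -13.2). Equal radii place B and M the same way about J: B = J + 18.1·n = (24.6, 48.0), M = J − 18.1·n = (49.4, 21.6). Then |LB| = |B − L| = 53.9.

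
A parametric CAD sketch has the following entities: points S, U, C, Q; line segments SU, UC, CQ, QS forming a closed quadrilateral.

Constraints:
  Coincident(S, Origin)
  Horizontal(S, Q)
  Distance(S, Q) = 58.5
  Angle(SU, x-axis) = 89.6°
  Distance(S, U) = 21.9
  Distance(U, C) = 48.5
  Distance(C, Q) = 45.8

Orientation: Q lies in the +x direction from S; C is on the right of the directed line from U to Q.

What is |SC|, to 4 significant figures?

29.61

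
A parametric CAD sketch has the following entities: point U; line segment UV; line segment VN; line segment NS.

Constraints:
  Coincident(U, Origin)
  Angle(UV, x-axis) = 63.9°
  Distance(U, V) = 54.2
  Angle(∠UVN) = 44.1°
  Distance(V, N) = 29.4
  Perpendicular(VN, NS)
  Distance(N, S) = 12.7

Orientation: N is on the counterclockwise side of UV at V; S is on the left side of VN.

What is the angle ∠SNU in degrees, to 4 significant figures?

14.17°

U is at the origin; UV runs at 63.9° with length 54.2, so V = 54.2·(cos 63.9°, sin 63.9°) = (23.84, 48.67). ∠UVN = 44.1°, so VN runs at 63.9° + (180° − 44.1°) = 199.8° from the x-axis; with |VN| = 29.4, N = V + 29.4·(cos 199.8°, sin 199.8°) = (-3.817, 38.71). The perpendicularity gives NS at right angles to VN; with |NS| = 12.7 on the left of VN, S = N + 12.7·(0.3387, -0.9409) = (0.4848, 26.77). Then cos ∠SNU = NS·NU / (|NS||NU|), giving 14.17°.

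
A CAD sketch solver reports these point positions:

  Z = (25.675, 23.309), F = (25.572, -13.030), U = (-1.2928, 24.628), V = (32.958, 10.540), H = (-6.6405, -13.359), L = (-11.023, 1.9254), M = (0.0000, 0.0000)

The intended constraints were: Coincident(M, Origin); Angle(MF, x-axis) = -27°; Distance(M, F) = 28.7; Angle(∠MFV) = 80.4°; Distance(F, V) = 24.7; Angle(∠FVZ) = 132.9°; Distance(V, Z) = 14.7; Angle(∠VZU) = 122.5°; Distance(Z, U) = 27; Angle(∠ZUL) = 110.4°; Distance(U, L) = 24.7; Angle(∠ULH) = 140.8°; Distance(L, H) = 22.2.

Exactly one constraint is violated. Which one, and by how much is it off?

Distance(L, H) = 22.2 — off by 6.30.

M = (0.00, 0.00) ✓; MF at -27.00° ✓; |MF| = 28.70 ✓; ∠MFV = 80.40° ✓; |FV| = 24.70 ✓; ∠FVZ = 132.9° ✓; |VZ| = 14.70 ✓; ∠VZU = 122.5° ✓; |ZU| = 27.00 ✓; ∠ZUL = 110.4° ✓; |UL| = 24.70 ✓; ∠ULH = 140.8° ✓; |LH| = 15.90 ✗.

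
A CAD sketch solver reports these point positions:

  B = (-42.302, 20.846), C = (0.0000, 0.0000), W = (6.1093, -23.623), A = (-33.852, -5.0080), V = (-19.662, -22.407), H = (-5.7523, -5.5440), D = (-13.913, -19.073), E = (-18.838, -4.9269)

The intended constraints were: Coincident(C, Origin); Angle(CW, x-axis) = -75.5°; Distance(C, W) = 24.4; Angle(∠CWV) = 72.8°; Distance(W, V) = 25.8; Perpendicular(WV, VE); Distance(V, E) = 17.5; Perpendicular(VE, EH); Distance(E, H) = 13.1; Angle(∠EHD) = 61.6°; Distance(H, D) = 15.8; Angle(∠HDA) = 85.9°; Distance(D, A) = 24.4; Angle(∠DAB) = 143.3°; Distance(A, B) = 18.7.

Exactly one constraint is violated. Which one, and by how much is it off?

Distance(A, B) = 18.7 — off by 8.50.

C = (0.00, 0.00) ✓; CW at -75.50° ✓; |CW| = 24.40 ✓; ∠CWV = 72.80° ✓; |WV| = 25.80 ✓; ∠(WV, VE) = 90.00° ✓; |VE| = 17.50 ✓; ∠(VE, EH) = 90.00° ✓; |EH| = 13.10 ✓; ∠EHD = 61.60° ✓; |HD| = 15.80 ✓; ∠HDA = 85.90° ✓; |DA| = 24.40 ✓; ∠DAB = 143.3° ✓; |AB| = 27.20 ✗.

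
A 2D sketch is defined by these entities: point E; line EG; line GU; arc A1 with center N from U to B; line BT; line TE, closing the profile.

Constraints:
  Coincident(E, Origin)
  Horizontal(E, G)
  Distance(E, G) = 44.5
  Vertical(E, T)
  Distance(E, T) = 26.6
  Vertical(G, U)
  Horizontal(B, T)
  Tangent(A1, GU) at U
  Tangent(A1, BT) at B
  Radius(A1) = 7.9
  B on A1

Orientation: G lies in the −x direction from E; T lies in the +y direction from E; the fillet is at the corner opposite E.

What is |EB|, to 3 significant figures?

45.2

E is at the origin; EG is horizontal with |EG| = 44.5 and G on the −x side, so G = (-44.5, 0.00). E and T share the same x with |ET| = 26.6 and T on the +y side, so T = (0.00, 26.6). The virtual corner opposite E is at (-44.5, 26.6). A1 meets GU tangentially, so NU is at right angles to GU and since A1 is tangent to BT there, NB ⟂ BT, with radius 7.9, so the center N sits 7.9 in from both sides at N = (-36.6, 18.7). That places the tangent points at U = (-44.5, 18.7) on GU and B = (-36.6, 26.6) on BT. Then |EB| = |B − E| = 45.2.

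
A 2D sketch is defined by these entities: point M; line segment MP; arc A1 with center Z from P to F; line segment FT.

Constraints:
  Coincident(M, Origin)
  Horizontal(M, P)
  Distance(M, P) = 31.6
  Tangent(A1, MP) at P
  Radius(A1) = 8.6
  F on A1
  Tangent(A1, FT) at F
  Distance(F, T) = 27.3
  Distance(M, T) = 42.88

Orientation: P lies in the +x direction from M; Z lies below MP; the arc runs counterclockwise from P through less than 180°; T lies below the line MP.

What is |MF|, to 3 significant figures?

24.6

M is at the origin; MP is horizontal with |MP| = 31.6 and P on the +x side, so P = (31.6, 0.00). Tangency of A1 to MP means the radius ZP is perpendicular to MP, so Z = P + (0, -8.6) = (31.6, -8.60). Since ZF ⟂ FT (tangency), |ZT| = √(8.6² + 27.3²) = 28.6 regardless of where F sits on A1. So T lies on both circle(M, 42.88) and circle(Z, 28.6); the below-MP intersection is T = (23.3, -36.0). F is the foot of the tangent from T: F = (23.0, -8.70).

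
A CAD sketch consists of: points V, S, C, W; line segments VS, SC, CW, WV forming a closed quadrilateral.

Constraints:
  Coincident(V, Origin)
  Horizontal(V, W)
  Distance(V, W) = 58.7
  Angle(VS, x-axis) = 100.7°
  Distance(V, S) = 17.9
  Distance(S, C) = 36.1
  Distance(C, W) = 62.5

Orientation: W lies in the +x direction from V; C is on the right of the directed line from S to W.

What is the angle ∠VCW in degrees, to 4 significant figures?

69.68°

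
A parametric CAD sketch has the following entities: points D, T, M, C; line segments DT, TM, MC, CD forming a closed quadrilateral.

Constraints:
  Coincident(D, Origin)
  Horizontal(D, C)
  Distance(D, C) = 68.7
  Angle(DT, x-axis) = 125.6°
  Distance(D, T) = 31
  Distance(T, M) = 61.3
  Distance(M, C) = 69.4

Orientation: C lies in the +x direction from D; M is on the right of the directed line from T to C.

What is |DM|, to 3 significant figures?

31.6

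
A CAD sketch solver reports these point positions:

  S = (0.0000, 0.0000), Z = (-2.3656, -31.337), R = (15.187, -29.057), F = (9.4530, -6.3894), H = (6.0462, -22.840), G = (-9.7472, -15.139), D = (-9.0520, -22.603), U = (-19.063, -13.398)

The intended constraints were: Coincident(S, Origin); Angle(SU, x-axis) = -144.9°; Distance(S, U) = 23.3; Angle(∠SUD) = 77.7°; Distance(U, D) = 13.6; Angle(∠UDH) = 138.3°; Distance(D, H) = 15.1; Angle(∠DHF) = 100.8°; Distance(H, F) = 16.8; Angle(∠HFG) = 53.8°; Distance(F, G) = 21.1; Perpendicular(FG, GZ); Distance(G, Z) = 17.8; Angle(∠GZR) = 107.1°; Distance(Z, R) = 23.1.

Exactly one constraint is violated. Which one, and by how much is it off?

Distance(Z, R) = 23.1 — off by 5.40.

S = (0.00, 0.00) ✓; SU at -144.9° ✓; |SU| = 23.30 ✓; ∠SUD = 77.70° ✓; |UD| = 13.60 ✓; ∠UDH = 138.3° ✓; |DH| = 15.10 ✓; ∠DHF = 100.8° ✓; |HF| = 16.80 ✓; ∠HFG = 53.80° ✓; |FG| = 21.10 ✓; ∠(FG, GZ) = 90.00° ✓; |GZ| = 17.80 ✓; ∠GZR = 107.1° ✓; |ZR| = 17.70 ✗.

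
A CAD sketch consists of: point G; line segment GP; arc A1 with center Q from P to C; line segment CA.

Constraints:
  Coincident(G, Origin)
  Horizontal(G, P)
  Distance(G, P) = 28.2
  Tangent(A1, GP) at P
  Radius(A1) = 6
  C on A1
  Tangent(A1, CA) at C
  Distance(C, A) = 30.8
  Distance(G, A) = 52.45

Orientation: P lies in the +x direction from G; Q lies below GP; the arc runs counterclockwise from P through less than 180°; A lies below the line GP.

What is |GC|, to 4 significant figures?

24.71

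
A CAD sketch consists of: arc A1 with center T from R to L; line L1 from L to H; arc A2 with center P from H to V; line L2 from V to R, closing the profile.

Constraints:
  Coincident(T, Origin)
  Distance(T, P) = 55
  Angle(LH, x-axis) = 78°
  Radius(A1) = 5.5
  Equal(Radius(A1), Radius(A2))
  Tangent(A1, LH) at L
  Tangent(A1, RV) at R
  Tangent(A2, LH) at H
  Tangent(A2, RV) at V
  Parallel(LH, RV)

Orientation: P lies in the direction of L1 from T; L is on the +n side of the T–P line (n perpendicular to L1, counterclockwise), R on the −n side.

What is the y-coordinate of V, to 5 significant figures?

52.655

The slot axis is L1's direction at 78.0°, so u = (cos 78.0°, sin 78.0°) = (0.20791, 0.97815) and n = (−sin 78.0°, cos 78.0°) = (-0.97815, 0.20791). T is at the origin and P lies 55.0 along u from T, so P = 55.0·u = (11.435, 53.798). Tangency of A1 to both parallel lines with radius 5.5 puts L and R at T ± 5.5·n: L = (-5.3798, 1.1435), R = (5.3798, -1.1435). Equal radii place H and V the same way about P: H = P + 5.5·n = (6.0553, 54.942), V = P − 5.5·n = (16.815, 52.655). So V.y = 52.655.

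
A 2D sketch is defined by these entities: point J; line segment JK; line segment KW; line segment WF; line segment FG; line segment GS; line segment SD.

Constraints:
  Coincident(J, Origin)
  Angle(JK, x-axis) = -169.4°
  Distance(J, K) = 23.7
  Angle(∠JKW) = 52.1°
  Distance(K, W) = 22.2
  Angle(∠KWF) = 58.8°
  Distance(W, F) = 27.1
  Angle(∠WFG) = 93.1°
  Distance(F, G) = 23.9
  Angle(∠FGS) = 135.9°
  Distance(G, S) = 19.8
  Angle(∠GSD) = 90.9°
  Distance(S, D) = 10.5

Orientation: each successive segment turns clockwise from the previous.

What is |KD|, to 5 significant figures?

13.693

∠FGS = 135.9° gives GS at 170.50° from the x-axis; with |GS| = 19.8, S = (-38.155, -18.042). ∠GSD = 90.9° gives SD at 81.400° from the x-axis; with |SD| = 10.5, D = (-36.585, -7.6605). Then |KD| = |D − K| = 13.693.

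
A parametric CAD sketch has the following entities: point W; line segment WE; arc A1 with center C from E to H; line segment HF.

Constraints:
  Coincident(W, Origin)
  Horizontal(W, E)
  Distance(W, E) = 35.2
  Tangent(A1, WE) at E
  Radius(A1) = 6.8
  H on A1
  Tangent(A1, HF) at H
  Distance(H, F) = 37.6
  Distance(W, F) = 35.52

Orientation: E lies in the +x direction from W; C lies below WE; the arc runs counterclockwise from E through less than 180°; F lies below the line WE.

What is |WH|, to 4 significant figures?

29.68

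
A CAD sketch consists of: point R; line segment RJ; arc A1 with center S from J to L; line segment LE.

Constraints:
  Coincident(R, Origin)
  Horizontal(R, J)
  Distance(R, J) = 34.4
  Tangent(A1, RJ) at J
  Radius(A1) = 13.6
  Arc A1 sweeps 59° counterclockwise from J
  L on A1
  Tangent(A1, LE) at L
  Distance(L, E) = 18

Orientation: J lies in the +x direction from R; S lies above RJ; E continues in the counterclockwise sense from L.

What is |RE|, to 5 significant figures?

59.551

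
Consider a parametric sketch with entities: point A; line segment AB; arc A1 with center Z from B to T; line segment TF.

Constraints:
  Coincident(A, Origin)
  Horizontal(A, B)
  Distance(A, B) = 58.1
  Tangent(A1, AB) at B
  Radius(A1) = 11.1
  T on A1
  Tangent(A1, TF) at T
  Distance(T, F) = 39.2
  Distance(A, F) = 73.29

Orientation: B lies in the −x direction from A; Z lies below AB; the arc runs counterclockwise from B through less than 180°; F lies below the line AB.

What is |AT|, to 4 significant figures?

70.00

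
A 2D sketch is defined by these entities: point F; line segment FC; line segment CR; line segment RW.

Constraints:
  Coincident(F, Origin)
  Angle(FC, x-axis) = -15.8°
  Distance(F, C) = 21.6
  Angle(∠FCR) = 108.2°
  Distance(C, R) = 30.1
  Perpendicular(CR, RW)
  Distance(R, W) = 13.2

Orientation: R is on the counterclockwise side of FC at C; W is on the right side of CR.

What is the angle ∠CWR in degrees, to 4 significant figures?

66.32°

∠FCR = 108.2°, so CR runs at -15.8° + (180° − 108.2°) = 56.00° from the x-axis; with |CR| = 30.1, R = C + 30.1·(cos 56.00°, sin 56.00°) = (37.62, 19.07). CR is perpendicular to RW; with |RW| = 13.2 on the right of CR, W = R + 13.2·(0.8290, -0.5592) = (48.56, 11.69). Then cos ∠CWR = WC·WR / (|WC||WR|), giving 66.32°.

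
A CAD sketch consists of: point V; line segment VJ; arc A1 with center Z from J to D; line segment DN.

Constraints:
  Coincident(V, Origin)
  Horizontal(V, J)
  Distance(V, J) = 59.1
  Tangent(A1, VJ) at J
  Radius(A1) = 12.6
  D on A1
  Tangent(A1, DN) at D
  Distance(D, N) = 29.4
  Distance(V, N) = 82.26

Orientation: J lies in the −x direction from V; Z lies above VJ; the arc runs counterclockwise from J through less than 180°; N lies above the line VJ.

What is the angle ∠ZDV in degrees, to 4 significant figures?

113.0°

Checks: |VJ| = 59.10 ✓; |ZD| = 12.60 ✓; ∠(ZD, DN) = 90.00° ✓; |DN| = 29.40 ✓; |VN| = 82.26 ✓.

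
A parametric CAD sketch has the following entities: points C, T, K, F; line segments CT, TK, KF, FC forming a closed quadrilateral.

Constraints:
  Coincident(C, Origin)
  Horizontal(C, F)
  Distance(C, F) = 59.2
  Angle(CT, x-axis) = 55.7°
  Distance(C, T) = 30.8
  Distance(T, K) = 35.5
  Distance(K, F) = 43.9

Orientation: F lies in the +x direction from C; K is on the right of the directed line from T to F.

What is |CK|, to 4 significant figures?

19.29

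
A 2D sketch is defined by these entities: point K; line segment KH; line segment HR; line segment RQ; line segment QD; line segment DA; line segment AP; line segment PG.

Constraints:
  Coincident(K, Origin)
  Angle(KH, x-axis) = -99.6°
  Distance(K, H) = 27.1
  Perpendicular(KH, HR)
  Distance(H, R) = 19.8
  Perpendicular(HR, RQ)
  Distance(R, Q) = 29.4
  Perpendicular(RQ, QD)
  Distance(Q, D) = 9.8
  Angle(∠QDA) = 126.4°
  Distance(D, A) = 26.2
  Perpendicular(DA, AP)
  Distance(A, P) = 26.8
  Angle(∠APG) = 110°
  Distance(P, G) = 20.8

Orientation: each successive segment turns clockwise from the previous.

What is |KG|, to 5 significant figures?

40.614

DA is perpendicular to AP, so AP runs at -153.20°; with |AP| = 26.8, P = (-21.585, -31.534). ∠APG = 110.0° gives PG at 136.80° from the x-axis; with |PG| = 20.8, G = (-36.747, -17.295). Then |KG| = |G − K| = 40.614.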